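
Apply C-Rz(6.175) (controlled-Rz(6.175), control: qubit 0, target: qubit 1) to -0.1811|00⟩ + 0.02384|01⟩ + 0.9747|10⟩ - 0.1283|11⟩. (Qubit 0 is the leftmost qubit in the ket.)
-0.1811|00⟩ + 0.02384|01⟩ + (-0.9733 - 0.0527i)|10⟩ + (0.1281 - 0.006937i)|11⟩

C-Rz(6.175) leaves the control-|0⟩ kets |00⟩, |01⟩ unchanged and applies Rz(6.175) to qubit 1 on the control-|1⟩ pair (|10⟩, |11⟩).
Rz(6.175) = [[e^(−iθ/2), 0], [0, e^(iθ/2)]] with e^(±iθ/2) = cos(θ/2) ± i·sin(θ/2); θ = 6.175, cos(θ/2) ≈ -0.998537, sin(θ/2) ≈ 0.0540663.
With a = amp(|10⟩) = 0.9747 and b = amp(|11⟩) = -0.1283:
new amp(|10⟩) = (-0.998537 - 0.0540663i)·a = (-0.9733 - 0.0527i)
new amp(|11⟩) = (-0.998537 + 0.0540663i)·b = (0.1281 - 0.006937i)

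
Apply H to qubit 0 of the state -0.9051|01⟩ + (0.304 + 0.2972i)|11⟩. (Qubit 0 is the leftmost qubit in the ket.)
(-0.425 + 0.2102i)|01⟩ + (-0.855 - 0.2102i)|11⟩

H on qubit 0 mixes each pair of kets that differ only in qubit 0: amplitudes (a, b) of (|…0…⟩, |…1…⟩) become ((a + b)/√2, (a − b)/√2). Kets absent from the input have amplitude 0.
(|01⟩, |11⟩): (a, b) = (-0.9051, (0.304 + 0.2972i)) → ((-0.425 + 0.2102i), (-0.855 - 0.2102i))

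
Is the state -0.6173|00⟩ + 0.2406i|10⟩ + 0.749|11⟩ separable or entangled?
Entangled

Writing the state as a|00⟩ + b|01⟩ + c|10⟩ + d|11⟩, it is a product state iff ad − bc = 0.
Here (a, b, c, d) = (-0.6173, 0, 0.2406i, 0.749): ad − bc = (-0.6173)(0.749) − (0)(0.2406i) = -0.4624 ≠ 0, so the state is entangled.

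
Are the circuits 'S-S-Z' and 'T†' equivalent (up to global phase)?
No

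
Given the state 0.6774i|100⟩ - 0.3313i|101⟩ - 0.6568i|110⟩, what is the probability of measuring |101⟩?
0.1098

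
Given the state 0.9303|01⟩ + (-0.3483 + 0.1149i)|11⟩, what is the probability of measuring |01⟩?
0.8655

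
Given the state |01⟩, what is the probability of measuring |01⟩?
1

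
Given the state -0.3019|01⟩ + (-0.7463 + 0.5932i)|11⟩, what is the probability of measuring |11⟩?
0.9088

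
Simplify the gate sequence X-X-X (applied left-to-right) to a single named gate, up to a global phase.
X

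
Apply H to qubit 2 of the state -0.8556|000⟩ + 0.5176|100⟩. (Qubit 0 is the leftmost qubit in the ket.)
-0.605|000⟩ - 0.605|001⟩ + 0.366|100⟩ + 0.366|101⟩

H on qubit 2 mixes each pair of kets that differ only in qubit 2: amplitudes (a, b) of (|…0…⟩, |…1…⟩) become ((a + b)/√2, (a − b)/√2). Kets absent from the input have amplitude 0.
(|000⟩, |001⟩): (a, b) = (-0.8556, 0) → (-0.605, -0.605)
(|100⟩, |101⟩): (a, b) = (0.5176, 0) → (0.366, 0.366)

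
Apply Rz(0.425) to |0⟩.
(0.9775 - 0.2109i)|0⟩

Rz(0.425) = [[e^(−iθ/2), 0], [0, e^(iθ/2)]] with e^(±iθ/2) = cos(θ/2) ± i·sin(θ/2); θ = 0.425, cos(θ/2) ≈ 0.977507, sin(θ/2) ≈ 0.210904.
With a = amp(|0⟩) = 1 and b = amp(|1⟩) = 0:
new amp(|0⟩) = (0.977507 - 0.210904i)·a = (0.9775 - 0.2109i)
new amp(|1⟩) = (0.977507 + 0.210904i)·b = 0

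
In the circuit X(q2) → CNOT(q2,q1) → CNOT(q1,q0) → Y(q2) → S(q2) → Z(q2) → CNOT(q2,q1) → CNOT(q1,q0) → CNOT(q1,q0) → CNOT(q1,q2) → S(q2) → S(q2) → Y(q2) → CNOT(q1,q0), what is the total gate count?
14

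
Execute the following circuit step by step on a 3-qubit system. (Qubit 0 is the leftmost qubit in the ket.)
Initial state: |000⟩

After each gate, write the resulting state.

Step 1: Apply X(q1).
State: |010⟩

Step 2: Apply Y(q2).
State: i|011⟩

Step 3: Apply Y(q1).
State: |001⟩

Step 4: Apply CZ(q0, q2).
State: |001⟩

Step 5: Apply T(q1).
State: |001⟩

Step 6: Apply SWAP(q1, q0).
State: |001⟩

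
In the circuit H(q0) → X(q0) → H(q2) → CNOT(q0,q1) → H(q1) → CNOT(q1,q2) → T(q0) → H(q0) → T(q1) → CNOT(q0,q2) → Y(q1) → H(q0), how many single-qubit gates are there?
9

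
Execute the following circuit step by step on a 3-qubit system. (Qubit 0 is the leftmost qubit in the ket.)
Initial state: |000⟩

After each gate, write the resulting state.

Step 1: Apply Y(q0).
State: i|100⟩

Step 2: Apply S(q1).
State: i|100⟩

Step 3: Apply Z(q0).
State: -i|100⟩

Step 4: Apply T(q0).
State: (1/√2 - (1/√2)i)|100⟩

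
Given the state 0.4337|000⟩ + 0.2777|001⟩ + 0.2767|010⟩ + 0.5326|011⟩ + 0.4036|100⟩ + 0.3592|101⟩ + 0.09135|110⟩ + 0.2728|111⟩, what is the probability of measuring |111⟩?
0.07442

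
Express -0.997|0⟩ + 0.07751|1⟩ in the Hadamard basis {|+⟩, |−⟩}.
-0.6502|+⟩ - 0.7598|−⟩

With |ψ⟩ = α|0⟩ + β|1⟩, the Hadamard-basis coefficients are ⟨+|ψ⟩ = (α + β)/√2 and ⟨−|ψ⟩ = (α − β)/√2.
Here α = -0.997, β = 0.07751: (α + β)/√2 = -0.6502, (α − β)/√2 = -0.7598.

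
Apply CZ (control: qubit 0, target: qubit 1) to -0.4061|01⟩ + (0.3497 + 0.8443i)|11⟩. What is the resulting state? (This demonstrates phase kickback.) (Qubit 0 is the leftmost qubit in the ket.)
-0.4061|01⟩ + (-0.3497 - 0.8443i)|11⟩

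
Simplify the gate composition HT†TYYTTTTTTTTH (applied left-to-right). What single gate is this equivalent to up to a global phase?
I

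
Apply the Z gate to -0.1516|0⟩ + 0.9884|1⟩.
-0.1516|0⟩ - 0.9884|1⟩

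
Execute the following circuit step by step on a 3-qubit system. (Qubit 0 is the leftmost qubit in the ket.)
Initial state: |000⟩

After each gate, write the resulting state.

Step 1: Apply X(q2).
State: |001⟩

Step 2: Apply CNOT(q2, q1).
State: |011⟩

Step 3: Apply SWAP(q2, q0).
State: |110⟩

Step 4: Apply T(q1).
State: (1/√2 + (1/√2)i)|110⟩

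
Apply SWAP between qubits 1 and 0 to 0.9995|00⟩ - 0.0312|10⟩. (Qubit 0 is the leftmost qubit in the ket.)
0.9995|00⟩ - 0.0312|01⟩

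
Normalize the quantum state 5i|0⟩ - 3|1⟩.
0.8575i|0⟩ - 0.5145|1⟩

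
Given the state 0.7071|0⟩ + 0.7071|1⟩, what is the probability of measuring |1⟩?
0.5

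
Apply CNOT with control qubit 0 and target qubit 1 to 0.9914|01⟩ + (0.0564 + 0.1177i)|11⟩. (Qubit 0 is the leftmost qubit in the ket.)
0.9914|01⟩ + (0.0564 + 0.1177i)|10⟩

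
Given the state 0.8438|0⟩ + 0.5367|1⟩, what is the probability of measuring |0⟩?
0.712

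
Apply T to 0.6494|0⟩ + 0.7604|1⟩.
0.6494|0⟩ + (0.5377 + 0.5377i)|1⟩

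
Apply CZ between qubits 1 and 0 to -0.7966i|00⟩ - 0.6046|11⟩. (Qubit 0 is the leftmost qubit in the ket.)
-0.7966i|00⟩ + 0.6046|11⟩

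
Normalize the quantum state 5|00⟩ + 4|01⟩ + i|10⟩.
0.7715|00⟩ + 0.6172|01⟩ + 0.1543i|10⟩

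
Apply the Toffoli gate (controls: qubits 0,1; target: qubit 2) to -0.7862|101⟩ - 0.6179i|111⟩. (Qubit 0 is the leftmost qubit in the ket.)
-0.7862|101⟩ - 0.6179i|110⟩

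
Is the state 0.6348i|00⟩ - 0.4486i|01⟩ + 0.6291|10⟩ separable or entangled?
Entangled

Writing the state as a|00⟩ + b|01⟩ + c|10⟩ + d|11⟩, it is a product state iff ad − bc = 0.
Here (a, b, c, d) = (0.6348i, -0.4486i, 0.6291, 0): ad − bc = (0.6348i)(0) − (-0.4486i)(0.6291) = 0.2822i ≠ 0, so the state is entangled.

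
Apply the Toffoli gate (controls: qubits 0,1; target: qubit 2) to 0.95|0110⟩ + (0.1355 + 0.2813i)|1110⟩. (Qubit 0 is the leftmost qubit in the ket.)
0.95|0110⟩ + (0.1355 + 0.2813i)|1100⟩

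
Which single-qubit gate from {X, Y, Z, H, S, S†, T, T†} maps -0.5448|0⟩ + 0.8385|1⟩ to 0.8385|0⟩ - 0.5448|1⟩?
X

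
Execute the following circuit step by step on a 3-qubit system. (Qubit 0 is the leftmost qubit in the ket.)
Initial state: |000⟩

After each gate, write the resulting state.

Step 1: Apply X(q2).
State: |001⟩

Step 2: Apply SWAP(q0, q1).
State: |001⟩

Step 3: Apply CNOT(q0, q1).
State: |001⟩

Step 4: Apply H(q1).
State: 1/√2|001⟩ + 1/√2|011⟩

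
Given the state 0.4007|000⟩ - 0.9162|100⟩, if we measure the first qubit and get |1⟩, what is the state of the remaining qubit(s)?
-|00⟩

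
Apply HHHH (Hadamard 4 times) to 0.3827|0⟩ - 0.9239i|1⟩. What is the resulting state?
0.3827|0⟩ - 0.9239i|1⟩

H² = I, so an even number of Hadamards cancels: H^4 = I and the state is unchanged.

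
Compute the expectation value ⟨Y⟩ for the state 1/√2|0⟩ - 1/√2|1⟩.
0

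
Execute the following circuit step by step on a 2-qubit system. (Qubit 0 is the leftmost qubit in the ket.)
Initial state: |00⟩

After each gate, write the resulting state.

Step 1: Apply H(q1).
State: 1/√2|00⟩ + 1/√2|01⟩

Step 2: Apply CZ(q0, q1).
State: 1/√2|00⟩ + 1/√2|01⟩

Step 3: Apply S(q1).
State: 1/√2|00⟩ + (1/√2)i|01⟩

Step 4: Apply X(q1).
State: (1/√2)i|00⟩ + 1/√2|01⟩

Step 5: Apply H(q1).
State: (1/2 + (1/2)i)|00⟩ + (-1/2 + (1/2)i)|01⟩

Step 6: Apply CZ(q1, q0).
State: (1/2 + (1/2)i)|00⟩ + (-1/2 + (1/2)i)|01⟩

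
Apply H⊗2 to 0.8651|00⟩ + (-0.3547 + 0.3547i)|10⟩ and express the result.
(0.2552 + 0.1774i)|00⟩ + (0.2552 + 0.1774i)|01⟩ + (0.6099 - 0.1774i)|10⟩ + (0.6099 - 0.1774i)|11⟩

H⊗2 gives amp(|y⟩) = (1/2) Σ_x (−1)^(x·y) amp(|x⟩), where x·y is the number of positions in which both x and y have a 1.
|00⟩: (0.8651 + (-0.3547 + 0.3547i))/2 = (0.2552 + 0.1774i)
|01⟩: (0.8651 + (-0.3547 + 0.3547i))/2 = (0.2552 + 0.1774i)
|10⟩: (0.8651 - (-0.3547 + 0.3547i))/2 = (0.6099 - 0.1774i)
|11⟩: (0.8651 - (-0.3547 + 0.3547i))/2 = (0.6099 - 0.1774i)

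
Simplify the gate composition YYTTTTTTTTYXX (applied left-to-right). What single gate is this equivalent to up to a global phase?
Y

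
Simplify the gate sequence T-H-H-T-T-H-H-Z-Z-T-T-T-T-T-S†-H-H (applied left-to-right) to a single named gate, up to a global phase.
S†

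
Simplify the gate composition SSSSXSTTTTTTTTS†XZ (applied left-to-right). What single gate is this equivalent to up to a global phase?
Z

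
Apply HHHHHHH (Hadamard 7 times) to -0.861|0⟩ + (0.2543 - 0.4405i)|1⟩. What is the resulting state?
(-0.429 - 0.3115i)|0⟩ + (-0.7886 + 0.3115i)|1⟩

H² = I, so H^7 = H: a single Hadamard. With (a, b) = (-0.861, (0.2543 - 0.4405i)), H gives ((a + b)/√2, (a − b)/√2) = ((-0.429 - 0.3115i), (-0.7886 + 0.3115i)).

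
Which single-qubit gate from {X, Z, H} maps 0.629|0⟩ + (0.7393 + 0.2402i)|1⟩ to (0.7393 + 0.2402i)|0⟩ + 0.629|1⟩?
X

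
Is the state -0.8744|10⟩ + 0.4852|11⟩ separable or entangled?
Separable

Writing the state as a|00⟩ + b|01⟩ + c|10⟩ + d|11⟩, it is a product state iff ad − bc = 0.
Here (a, b, c, d) = (0, 0, -0.8744, 0.4852): ad − bc = (0)(0.4852) − (0)(-0.8744) = 0, so the state is separable.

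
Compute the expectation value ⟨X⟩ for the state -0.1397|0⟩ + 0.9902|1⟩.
-0.2767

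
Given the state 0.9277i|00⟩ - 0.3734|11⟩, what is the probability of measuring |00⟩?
0.8606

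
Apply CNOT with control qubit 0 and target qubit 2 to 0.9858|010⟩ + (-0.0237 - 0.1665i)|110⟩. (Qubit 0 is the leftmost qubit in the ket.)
0.9858|010⟩ + (-0.0237 - 0.1665i)|111⟩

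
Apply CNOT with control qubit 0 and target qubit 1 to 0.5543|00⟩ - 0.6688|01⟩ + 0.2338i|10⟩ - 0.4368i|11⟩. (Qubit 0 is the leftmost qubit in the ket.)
0.5543|00⟩ - 0.6688|01⟩ - 0.4368i|10⟩ + 0.2338i|11⟩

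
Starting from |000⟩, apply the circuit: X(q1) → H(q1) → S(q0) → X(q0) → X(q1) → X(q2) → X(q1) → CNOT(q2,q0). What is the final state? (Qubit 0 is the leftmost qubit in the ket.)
1/√2|001⟩ - 1/√2|011⟩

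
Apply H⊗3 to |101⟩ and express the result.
1/√8|000⟩ - 1/√8|001⟩ + 1/√8|010⟩ - 1/√8|011⟩ - 1/√8|100⟩ + 1/√8|101⟩ - 1/√8|110⟩ + 1/√8|111⟩

H⊗3 gives amp(|y⟩) = (1/2√2) Σ_x (−1)^(x·y) amp(|x⟩), where x·y is the number of positions in which both x and y have a 1.
|000⟩: (1)/(2√2) = 1/√8
|001⟩: (-1)/(2√2) = -1/√8
|010⟩: (1)/(2√2) = 1/√8
|011⟩: (-1)/(2√2) = -1/√8
|100⟩: (-1)/(2√2) = -1/√8
|101⟩: (1)/(2√2) = 1/√8
|110⟩: (-1)/(2√2) = -1/√8
|111⟩: (1)/(2√2) = 1/√8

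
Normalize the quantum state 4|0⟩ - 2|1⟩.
0.8944|0⟩ - 1/√5|1⟩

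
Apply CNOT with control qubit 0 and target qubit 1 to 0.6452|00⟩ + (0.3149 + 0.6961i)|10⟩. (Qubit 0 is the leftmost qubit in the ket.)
0.6452|00⟩ + (0.3149 + 0.6961i)|11⟩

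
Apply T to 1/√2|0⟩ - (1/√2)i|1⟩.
1/√2|0⟩ + (1/2 - (1/2)i)|1⟩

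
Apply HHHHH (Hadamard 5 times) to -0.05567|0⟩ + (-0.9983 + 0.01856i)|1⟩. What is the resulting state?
(-0.7453 + 0.01312i)|0⟩ + (0.6665 - 0.01312i)|1⟩

H² = I, so H^5 = H: a single Hadamard. With (a, b) = (-0.05567, (-0.9983 + 0.01856i)), H gives ((a + b)/√2, (a − b)/√2) = ((-0.7453 + 0.01312i), (0.6665 - 0.01312i)).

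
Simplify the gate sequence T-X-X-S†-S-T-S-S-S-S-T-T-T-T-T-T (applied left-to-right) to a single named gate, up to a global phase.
I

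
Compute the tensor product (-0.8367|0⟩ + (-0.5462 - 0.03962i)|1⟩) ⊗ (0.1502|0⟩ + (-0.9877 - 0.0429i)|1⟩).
-0.1257|00⟩ + (0.8264 + 0.03589i)|01⟩ + (-0.08204 - 0.005951i)|10⟩ + (0.5378 + 0.06256i)|11⟩

amp(|b₁b₂…⟩) = product of the factor amplitudes for bits b₁, b₂, …; only kets whose every factor amplitude is nonzero survive.
|00⟩: (-0.8367)(0.1502) = -0.1257
|01⟩: (-0.8367)(-0.9877 - 0.0429i) = (0.8264 + 0.03589i)
|10⟩: (-0.5462 - 0.03962i)(0.1502) = (-0.08204 - 0.005951i)
|11⟩: (-0.5462 - 0.03962i)(-0.9877 - 0.0429i) = (0.5378 + 0.06256i)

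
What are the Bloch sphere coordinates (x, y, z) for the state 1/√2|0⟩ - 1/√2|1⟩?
(-1, 0, 0)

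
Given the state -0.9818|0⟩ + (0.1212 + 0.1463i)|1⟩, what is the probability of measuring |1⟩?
0.03609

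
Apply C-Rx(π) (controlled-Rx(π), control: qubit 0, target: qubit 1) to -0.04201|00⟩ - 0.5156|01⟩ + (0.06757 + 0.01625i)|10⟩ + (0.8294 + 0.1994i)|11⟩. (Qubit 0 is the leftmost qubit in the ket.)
-0.04201|00⟩ - 0.5156|01⟩ + (0.1994 - 0.8294i)|10⟩ + (0.01625 - 0.06757i)|11⟩

C-Rx(π) leaves the control-|0⟩ kets |00⟩, |01⟩ unchanged and applies Rx(π) to qubit 1 on the control-|1⟩ pair (|10⟩, |11⟩).
Rx(π) = [[cos(θ/2), −i·sin(θ/2)], [−i·sin(θ/2), cos(θ/2)]]; θ = π, cos(θ/2) ≈ 0, sin(θ/2) ≈ 1.
With a = amp(|10⟩) = (0.06757 + 0.01625i) and b = amp(|11⟩) = (0.8294 + 0.1994i):
new amp(|10⟩) = (-i)·b = (0.1994 - 0.8294i)
new amp(|11⟩) = (-i)·a = (0.01625 - 0.06757i)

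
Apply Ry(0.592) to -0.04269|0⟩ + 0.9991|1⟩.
-0.3323|0⟩ + 0.9432|1⟩

Ry(0.592) = [[cos(θ/2), −sin(θ/2)], [sin(θ/2), cos(θ/2)]]; θ = 0.592, cos(θ/2) ≈ 0.956511, sin(θ/2) ≈ 0.291697.
With a = amp(|0⟩) = -0.04269 and b = amp(|1⟩) = 0.9991:
new amp(|0⟩) = (0.956511)·a + (-0.291697)·b = -0.3323
new amp(|1⟩) = (0.291697)·a + (0.956511)·b = 0.9432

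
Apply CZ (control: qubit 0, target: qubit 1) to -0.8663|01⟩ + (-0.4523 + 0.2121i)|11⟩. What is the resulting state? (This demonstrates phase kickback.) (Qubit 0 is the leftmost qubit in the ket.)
-0.8663|01⟩ + (0.4523 - 0.2121i)|11⟩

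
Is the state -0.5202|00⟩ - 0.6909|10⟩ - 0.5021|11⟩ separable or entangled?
Entangled

Writing the state as a|00⟩ + b|01⟩ + c|10⟩ + d|11⟩, it is a product state iff ad − bc = 0.
Here (a, b, c, d) = (-0.5202, 0, -0.6909, -0.5021): ad − bc = (-0.5202)(-0.5021) − (0)(-0.6909) = 0.2612 ≠ 0, so the state is entangled.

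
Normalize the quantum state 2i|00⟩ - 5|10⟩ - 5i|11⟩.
0.2722i|00⟩ - 0.6804|10⟩ - 0.6804i|11⟩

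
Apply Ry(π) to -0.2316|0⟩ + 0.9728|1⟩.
-0.9728|0⟩ - 0.2316|1⟩

Ry(π) = [[cos(θ/2), −sin(θ/2)], [sin(θ/2), cos(θ/2)]]; θ = π, cos(θ/2) ≈ 0, sin(θ/2) ≈ 1.
With a = amp(|0⟩) = -0.2316 and b = amp(|1⟩) = 0.9728:
new amp(|0⟩) = (-1)·b = -0.9728
new amp(|1⟩) = (1)·a = -0.2316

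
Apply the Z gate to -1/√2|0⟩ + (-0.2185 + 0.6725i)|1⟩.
-1/√2|0⟩ + (0.2185 - 0.6725i)|1⟩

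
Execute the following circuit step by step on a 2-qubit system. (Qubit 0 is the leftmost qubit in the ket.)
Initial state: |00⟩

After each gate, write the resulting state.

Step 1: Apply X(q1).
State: |01⟩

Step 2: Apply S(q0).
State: |01⟩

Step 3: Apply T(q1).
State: (1/√2 + (1/√2)i)|01⟩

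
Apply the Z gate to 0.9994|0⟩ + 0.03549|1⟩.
0.9994|0⟩ - 0.03549|1⟩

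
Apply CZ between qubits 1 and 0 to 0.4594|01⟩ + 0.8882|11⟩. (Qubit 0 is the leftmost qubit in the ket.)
0.4594|01⟩ - 0.8882|11⟩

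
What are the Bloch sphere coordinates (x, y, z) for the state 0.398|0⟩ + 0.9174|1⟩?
(0.7303, 0, -0.6832)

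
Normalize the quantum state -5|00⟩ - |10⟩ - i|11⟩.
-0.9623|00⟩ - 0.1925|10⟩ - 0.1925i|11⟩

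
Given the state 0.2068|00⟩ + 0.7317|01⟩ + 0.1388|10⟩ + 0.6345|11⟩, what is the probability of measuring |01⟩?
0.5354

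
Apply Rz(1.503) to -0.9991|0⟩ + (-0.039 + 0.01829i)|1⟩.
(-0.73 + 0.6821i)|0⟩ + (-0.04098 - 0.01326i)|1⟩

Rz(1.503) = [[e^(−iθ/2), 0], [0, e^(iθ/2)]] with e^(±iθ/2) = cos(θ/2) ± i·sin(θ/2); θ = 1.503, cos(θ/2) ≈ 0.730666, sin(θ/2) ≈ 0.682736.
With a = amp(|0⟩) = -0.9991 and b = amp(|1⟩) = (-0.039 + 0.01829i):
new amp(|0⟩) = (0.730666 - 0.682736i)·a = (-0.73 + 0.6821i)
new amp(|1⟩) = (0.730666 + 0.682736i)·b = (-0.04098 - 0.01326i)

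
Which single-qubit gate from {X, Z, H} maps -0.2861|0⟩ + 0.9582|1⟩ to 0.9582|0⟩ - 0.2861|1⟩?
X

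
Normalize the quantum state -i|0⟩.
-i|0⟩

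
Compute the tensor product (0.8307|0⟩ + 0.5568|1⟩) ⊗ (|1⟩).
0.8307|01⟩ + 0.5568|11⟩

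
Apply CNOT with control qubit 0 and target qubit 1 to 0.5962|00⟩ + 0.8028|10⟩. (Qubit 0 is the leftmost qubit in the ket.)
0.5962|00⟩ + 0.8028|11⟩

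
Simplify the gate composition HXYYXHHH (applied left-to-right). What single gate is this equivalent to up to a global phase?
I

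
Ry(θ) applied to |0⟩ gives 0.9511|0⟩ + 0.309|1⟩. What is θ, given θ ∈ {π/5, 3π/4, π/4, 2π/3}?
π/5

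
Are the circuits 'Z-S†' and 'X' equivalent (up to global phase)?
No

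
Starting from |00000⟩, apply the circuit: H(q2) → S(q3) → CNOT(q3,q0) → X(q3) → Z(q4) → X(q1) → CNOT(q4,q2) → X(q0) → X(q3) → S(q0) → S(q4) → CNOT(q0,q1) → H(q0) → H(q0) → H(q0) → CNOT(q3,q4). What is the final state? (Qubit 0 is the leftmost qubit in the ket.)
(1/2)i|00000⟩ + (1/2)i|00100⟩ - (1/2)i|10000⟩ - (1/2)i|10100⟩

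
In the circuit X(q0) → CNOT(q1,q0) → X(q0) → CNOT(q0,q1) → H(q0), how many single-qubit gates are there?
3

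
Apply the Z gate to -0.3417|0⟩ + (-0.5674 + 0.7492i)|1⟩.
-0.3417|0⟩ + (0.5674 - 0.7492i)|1⟩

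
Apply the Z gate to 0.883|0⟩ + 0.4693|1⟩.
0.883|0⟩ - 0.4693|1⟩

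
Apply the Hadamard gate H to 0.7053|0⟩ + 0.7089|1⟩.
|0⟩ - 0.002546|1⟩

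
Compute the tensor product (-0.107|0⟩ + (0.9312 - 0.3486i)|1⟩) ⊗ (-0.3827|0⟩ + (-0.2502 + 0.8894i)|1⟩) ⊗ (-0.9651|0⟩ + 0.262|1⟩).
-0.03952|000⟩ + 0.01073|001⟩ + (-0.02584 + 0.09184i)|010⟩ + (0.007014 - 0.02493i)|011⟩ + (0.3439 - 0.1288i)|100⟩ + (-0.09337 + 0.03495i)|101⟩ + (-0.07437 - 0.8835i)|110⟩ + (0.02019 + 0.2398i)|111⟩

amp(|b₁b₂…⟩) = product of the factor amplitudes for bits b₁, b₂, …; only kets whose every factor amplitude is nonzero survive.
|000⟩: (-0.107)(-0.3827)(-0.9651) = -0.03952
|001⟩: (-0.107)(-0.3827)(0.262) = 0.01073
|010⟩: (-0.107)(-0.2502 + 0.8894i)(-0.9651) = (-0.02584 + 0.09184i)
|011⟩: (-0.107)(-0.2502 + 0.8894i)(0.262) = (0.007014 - 0.02493i)
|100⟩: (0.9312 - 0.3486i)(-0.3827)(-0.9651) = (0.3439 - 0.1288i)
|101⟩: (0.9312 - 0.3486i)(-0.3827)(0.262) = (-0.09337 + 0.03495i)
|110⟩: (0.9312 - 0.3486i)(-0.2502 + 0.8894i)(-0.9651) = (-0.07437 - 0.8835i)
|111⟩: (0.9312 - 0.3486i)(-0.2502 + 0.8894i)(0.262) = (0.02019 + 0.2398i)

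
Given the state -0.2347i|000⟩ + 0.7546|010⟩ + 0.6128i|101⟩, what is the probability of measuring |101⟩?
0.3755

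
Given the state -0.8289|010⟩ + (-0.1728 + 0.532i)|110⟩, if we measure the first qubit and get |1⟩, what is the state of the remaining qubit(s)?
(-0.3089 + 0.9511i)|10⟩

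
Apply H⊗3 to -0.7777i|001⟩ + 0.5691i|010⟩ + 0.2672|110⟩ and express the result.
(0.09447 - 0.07375i)|000⟩ + (0.09447 + 0.4762i)|001⟩ + (-0.09447 - 0.4762i)|010⟩ + (-0.09447 + 0.07375i)|011⟩ + (-0.09447 - 0.07375i)|100⟩ + (-0.09447 + 0.4762i)|101⟩ + (0.09447 - 0.4762i)|110⟩ + (0.09447 + 0.07375i)|111⟩

H⊗3 gives amp(|y⟩) = (1/2√2) Σ_x (−1)^(x·y) amp(|x⟩), where x·y is the number of positions in which both x and y have a 1.
|000⟩: (-0.7777i + 0.5691i + 0.2672)/(2√2) = (0.09447 - 0.07375i)
|001⟩: (0.7777i + 0.5691i + 0.2672)/(2√2) = (0.09447 + 0.4762i)
|010⟩: (-0.7777i - 0.5691i - 0.2672)/(2√2) = (-0.09447 - 0.4762i)
|011⟩: (0.7777i - 0.5691i - 0.2672)/(2√2) = (-0.09447 + 0.07375i)
|100⟩: (-0.7777i + 0.5691i - 0.2672)/(2√2) = (-0.09447 - 0.07375i)
|101⟩: (0.7777i + 0.5691i - 0.2672)/(2√2) = (-0.09447 + 0.4762i)
|110⟩: (-0.7777i - 0.5691i + 0.2672)/(2√2) = (0.09447 - 0.4762i)
|111⟩: (0.7777i - 0.5691i + 0.2672)/(2√2) = (0.09447 + 0.07375i)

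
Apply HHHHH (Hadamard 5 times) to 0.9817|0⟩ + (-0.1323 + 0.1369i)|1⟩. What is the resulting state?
(0.6006 + 0.0968i)|0⟩ + (0.7877 - 0.0968i)|1⟩

H² = I, so H^5 = H: a single Hadamard. With (a, b) = (0.9817, (-0.1323 + 0.1369i)), H gives ((a + b)/√2, (a − b)/√2) = ((0.6006 + 0.0968i), (0.7877 - 0.0968i)).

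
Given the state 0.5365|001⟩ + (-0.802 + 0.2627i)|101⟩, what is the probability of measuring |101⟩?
0.7122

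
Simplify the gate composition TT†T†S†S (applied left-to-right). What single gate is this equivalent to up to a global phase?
T†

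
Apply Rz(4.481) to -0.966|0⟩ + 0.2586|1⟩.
(0.5996 + 0.7573i)|0⟩ + (-0.1605 + 0.2027i)|1⟩

Rz(4.481) = [[e^(−iθ/2), 0], [0, e^(iθ/2)]] with e^(±iθ/2) = cos(θ/2) ± i·sin(θ/2); θ = 4.481, cos(θ/2) ≈ -0.620754, sin(θ/2) ≈ 0.784006.
With a = amp(|0⟩) = -0.966 and b = amp(|1⟩) = 0.2586:
new amp(|0⟩) = (-0.620754 - 0.784006i)·a = (0.5996 + 0.7573i)
new amp(|1⟩) = (-0.620754 + 0.784006i)·b = (-0.1605 + 0.2027i)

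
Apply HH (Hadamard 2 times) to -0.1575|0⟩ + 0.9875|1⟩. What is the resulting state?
-0.1575|0⟩ + 0.9875|1⟩

H² = I, so an even number of Hadamards cancels: H^2 = I and the state is unchanged.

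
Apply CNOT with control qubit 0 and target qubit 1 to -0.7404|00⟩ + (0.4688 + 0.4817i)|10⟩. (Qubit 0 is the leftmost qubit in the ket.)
-0.7404|00⟩ + (0.4688 + 0.4817i)|11⟩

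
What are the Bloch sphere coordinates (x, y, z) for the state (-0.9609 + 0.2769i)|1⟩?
(0, 0, -1)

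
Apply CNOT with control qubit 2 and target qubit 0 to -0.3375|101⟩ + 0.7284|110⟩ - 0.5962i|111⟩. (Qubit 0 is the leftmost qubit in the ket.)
-0.3375|001⟩ - 0.5962i|011⟩ + 0.7284|110⟩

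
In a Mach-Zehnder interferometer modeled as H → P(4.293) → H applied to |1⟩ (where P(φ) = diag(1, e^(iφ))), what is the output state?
(0.7036 + 0.4567i)|0⟩ + (0.2964 - 0.4567i)|1⟩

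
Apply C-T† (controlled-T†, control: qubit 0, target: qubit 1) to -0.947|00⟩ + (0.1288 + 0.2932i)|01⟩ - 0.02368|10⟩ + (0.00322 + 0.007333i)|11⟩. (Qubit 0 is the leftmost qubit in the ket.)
-0.947|00⟩ + (0.1288 + 0.2932i)|01⟩ - 0.02368|10⟩ + (0.007462 + 0.002908i)|11⟩

C-T† leaves the control-|0⟩ kets |00⟩, |01⟩ unchanged and applies T† to qubit 1 on the control-|1⟩ pair (|10⟩, |11⟩).
T† = [[1, 0], [0, (1/√2 - (1/√2)i)]].
With a = amp(|10⟩) = -0.02368 and b = amp(|11⟩) = (0.00322 + 0.007333i):
new amp(|10⟩) = (1)·a = -0.02368
new amp(|11⟩) = (1/√2 - (1/√2)i)·b = (0.007462 + 0.002908i)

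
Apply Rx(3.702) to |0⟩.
-0.2766|0⟩ - 0.961i|1⟩

Rx(3.702) = [[cos(θ/2), −i·sin(θ/2)], [−i·sin(θ/2), cos(θ/2)]]; θ = 3.702, cos(θ/2) ≈ -0.276551, sin(θ/2) ≈ 0.960999.
With a = amp(|0⟩) = 1 and b = amp(|1⟩) = 0:
new amp(|0⟩) = (-0.276551)·a + (-0.960999i)·b = -0.2766
new amp(|1⟩) = (-0.960999i)·a + (-0.276551)·b = -0.961i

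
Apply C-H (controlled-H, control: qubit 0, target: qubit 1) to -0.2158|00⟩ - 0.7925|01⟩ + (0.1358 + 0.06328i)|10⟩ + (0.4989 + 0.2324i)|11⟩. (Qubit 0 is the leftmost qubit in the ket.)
-0.2158|00⟩ - 0.7925|01⟩ + (0.4488 + 0.2091i)|10⟩ + (-0.2568 - 0.1196i)|11⟩

C-H leaves the control-|0⟩ kets |00⟩, |01⟩ unchanged and applies H to qubit 1 on the control-|1⟩ pair (|10⟩, |11⟩).
H = [[1/√2, 1/√2], [1/√2, -1/√2]].
With a = amp(|10⟩) = (0.1358 + 0.06328i) and b = amp(|11⟩) = (0.4989 + 0.2324i):
new amp(|10⟩) = (1/√2)·a + (1/√2)·b = (0.4488 + 0.2091i)
new amp(|11⟩) = (1/√2)·a + (-1/√2)·b = (-0.2568 - 0.1196i)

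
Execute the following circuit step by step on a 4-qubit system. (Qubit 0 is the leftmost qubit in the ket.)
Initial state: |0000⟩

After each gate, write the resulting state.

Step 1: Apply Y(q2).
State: i|0010⟩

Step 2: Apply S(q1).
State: i|0010⟩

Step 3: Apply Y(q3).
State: -|0011⟩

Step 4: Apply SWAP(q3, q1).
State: -|0110⟩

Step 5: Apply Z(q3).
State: -|0110⟩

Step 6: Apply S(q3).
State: -|0110⟩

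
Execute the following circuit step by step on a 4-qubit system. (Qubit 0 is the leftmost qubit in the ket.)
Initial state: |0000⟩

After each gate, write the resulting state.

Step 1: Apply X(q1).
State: |0100⟩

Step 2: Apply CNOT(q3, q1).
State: |0100⟩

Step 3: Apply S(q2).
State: |0100⟩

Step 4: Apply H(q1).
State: 1/√2|0000⟩ - 1/√2|0100⟩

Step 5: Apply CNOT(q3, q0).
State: 1/√2|0000⟩ - 1/√2|0100⟩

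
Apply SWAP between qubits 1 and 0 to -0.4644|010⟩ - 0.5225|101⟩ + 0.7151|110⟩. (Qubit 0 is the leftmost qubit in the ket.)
-0.5225|011⟩ - 0.4644|100⟩ + 0.7151|110⟩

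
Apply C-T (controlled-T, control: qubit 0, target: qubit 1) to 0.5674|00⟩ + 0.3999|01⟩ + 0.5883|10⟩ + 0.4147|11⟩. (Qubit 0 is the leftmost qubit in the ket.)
0.5674|00⟩ + 0.3999|01⟩ + 0.5883|10⟩ + (0.2932 + 0.2932i)|11⟩

C-T leaves the control-|0⟩ kets |00⟩, |01⟩ unchanged and applies T to qubit 1 on the control-|1⟩ pair (|10⟩, |11⟩).
T = [[1, 0], [0, (1/√2 + (1/√2)i)]].
With a = amp(|10⟩) = 0.5883 and b = amp(|11⟩) = 0.4147:
new amp(|10⟩) = (1)·a = 0.5883
new amp(|11⟩) = (1/√2 + (1/√2)i)·b = (0.2932 + 0.2932i)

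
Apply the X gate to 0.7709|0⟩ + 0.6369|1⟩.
0.6369|0⟩ + 0.7709|1⟩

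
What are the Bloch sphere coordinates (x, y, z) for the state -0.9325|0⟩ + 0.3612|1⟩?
(-0.6736, 0, 0.7391)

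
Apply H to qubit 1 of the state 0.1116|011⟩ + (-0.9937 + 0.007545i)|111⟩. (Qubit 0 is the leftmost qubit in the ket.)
0.07891|001⟩ - 0.07891|011⟩ + (-0.7027 + 0.005335i)|101⟩ + (0.7027 - 0.005335i)|111⟩

H on qubit 1 mixes each pair of kets that differ only in qubit 1: amplitudes (a, b) of (|…0…⟩, |…1…⟩) become ((a + b)/√2, (a − b)/√2). Kets absent from the input have amplitude 0.
(|001⟩, |011⟩): (a, b) = (0, 0.1116) → (0.07891, -0.07891)
(|101⟩, |111⟩): (a, b) = (0, (-0.9937 + 0.007545i)) → ((-0.7027 + 0.005335i), (0.7027 - 0.005335i))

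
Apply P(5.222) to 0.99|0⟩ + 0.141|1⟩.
0.99|0⟩ + (0.06879 - 0.1231i)|1⟩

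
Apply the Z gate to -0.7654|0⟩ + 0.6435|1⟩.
-0.7654|0⟩ - 0.6435|1⟩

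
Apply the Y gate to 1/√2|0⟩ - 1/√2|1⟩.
(1/√2)i|0⟩ + (1/√2)i|1⟩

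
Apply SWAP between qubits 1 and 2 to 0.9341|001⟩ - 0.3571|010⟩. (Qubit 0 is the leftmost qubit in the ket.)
-0.3571|001⟩ + 0.9341|010⟩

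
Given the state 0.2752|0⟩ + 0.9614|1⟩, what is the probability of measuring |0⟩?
0.07574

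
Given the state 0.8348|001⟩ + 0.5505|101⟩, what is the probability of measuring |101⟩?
0.3031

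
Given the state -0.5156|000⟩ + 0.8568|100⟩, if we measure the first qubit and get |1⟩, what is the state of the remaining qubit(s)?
|00⟩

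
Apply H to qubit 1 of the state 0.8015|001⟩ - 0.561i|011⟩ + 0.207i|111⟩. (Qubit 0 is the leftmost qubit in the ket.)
(0.5667 - 0.3967i)|001⟩ + (0.5667 + 0.3967i)|011⟩ + 0.1464i|101⟩ - 0.1464i|111⟩

H on qubit 1 mixes each pair of kets that differ only in qubit 1: amplitudes (a, b) of (|…0…⟩, |…1…⟩) become ((a + b)/√2, (a − b)/√2). Kets absent from the input have amplitude 0.
(|001⟩, |011⟩): (a, b) = (0.8015, -0.561i) → ((0.5667 - 0.3967i), (0.5667 + 0.3967i))
(|101⟩, |111⟩): (a, b) = (0, 0.207i) → (0.1464i, -0.1464i)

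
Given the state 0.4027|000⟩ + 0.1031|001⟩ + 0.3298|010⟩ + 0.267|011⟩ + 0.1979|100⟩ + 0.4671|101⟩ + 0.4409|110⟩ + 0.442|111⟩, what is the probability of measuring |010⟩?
0.1088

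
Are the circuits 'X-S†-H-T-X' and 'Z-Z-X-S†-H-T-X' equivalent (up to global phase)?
Yes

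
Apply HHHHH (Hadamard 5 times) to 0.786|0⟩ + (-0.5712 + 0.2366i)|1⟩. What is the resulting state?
(0.1519 + 0.1673i)|0⟩ + (0.9597 - 0.1673i)|1⟩

H² = I, so H^5 = H: a single Hadamard. With (a, b) = (0.786, (-0.5712 + 0.2366i)), H gives ((a + b)/√2, (a − b)/√2) = ((0.1519 + 0.1673i), (0.9597 - 0.1673i)).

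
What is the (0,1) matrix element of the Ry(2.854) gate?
-0.9897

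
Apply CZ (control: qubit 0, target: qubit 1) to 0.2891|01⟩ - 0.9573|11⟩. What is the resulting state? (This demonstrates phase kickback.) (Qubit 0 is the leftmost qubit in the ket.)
0.2891|01⟩ + 0.9573|11⟩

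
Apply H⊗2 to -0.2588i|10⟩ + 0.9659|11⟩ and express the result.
(0.483 - 0.1294i)|00⟩ + (-0.483 - 0.1294i)|01⟩ + (-0.483 + 0.1294i)|10⟩ + (0.483 + 0.1294i)|11⟩

H⊗2 gives amp(|y⟩) = (1/2) Σ_x (−1)^(x·y) amp(|x⟩), where x·y is the number of positions in which both x and y have a 1.
|00⟩: (-0.2588i + 0.9659)/2 = (0.483 - 0.1294i)
|01⟩: (-0.2588i - 0.9659)/2 = (-0.483 - 0.1294i)
|10⟩: (0.2588i - 0.9659)/2 = (-0.483 + 0.1294i)
|11⟩: (0.2588i + 0.9659)/2 = (0.483 + 0.1294i)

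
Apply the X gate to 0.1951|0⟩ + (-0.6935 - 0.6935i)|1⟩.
(-0.6935 - 0.6935i)|0⟩ + 0.1951|1⟩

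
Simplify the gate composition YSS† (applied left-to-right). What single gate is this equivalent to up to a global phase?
Y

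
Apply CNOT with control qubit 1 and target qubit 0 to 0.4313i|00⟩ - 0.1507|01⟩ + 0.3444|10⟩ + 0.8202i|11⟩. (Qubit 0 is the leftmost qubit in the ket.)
0.4313i|00⟩ + 0.8202i|01⟩ + 0.3444|10⟩ - 0.1507|11⟩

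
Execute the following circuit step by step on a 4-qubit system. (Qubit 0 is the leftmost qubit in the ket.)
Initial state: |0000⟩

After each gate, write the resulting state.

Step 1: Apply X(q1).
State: |0100⟩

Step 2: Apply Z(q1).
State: -|0100⟩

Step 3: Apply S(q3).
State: -|0100⟩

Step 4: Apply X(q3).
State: -|0101⟩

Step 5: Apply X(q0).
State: -|1101⟩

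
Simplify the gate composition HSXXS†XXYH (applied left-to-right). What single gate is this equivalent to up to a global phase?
Y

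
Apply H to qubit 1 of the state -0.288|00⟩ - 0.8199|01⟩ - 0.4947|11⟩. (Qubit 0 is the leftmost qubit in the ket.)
-0.7834|00⟩ + 0.3761|01⟩ - 0.3498|10⟩ + 0.3498|11⟩

H on qubit 1 mixes each pair of kets that differ only in qubit 1: amplitudes (a, b) of (|…0…⟩, |…1…⟩) become ((a + b)/√2, (a − b)/√2). Kets absent from the input have amplitude 0.
(|00⟩, |01⟩): (a, b) = (-0.288, -0.8199) → (-0.7834, 0.3761)
(|10⟩, |11⟩): (a, b) = (0, -0.4947) → (-0.3498, 0.3498)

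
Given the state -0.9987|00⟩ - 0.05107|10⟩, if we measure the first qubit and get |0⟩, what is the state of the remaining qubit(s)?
-|0⟩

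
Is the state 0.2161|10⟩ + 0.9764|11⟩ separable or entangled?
Separable

Writing the state as a|00⟩ + b|01⟩ + c|10⟩ + d|11⟩, it is a product state iff ad − bc = 0.
Here (a, b, c, d) = (0, 0, 0.2161, 0.9764): ad − bc = (0)(0.9764) − (0)(0.2161) = 0, so the state is separable.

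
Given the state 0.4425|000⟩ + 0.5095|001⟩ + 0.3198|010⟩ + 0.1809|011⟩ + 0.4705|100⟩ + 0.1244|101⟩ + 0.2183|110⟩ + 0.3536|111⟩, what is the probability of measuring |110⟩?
0.04765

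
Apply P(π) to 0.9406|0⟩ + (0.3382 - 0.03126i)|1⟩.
0.9406|0⟩ + (-0.3382 + 0.03126i)|1⟩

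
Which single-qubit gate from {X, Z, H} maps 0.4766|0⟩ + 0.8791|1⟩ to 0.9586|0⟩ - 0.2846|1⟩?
H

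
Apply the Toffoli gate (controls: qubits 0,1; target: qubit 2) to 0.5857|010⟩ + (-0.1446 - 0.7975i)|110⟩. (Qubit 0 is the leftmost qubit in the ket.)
0.5857|010⟩ + (-0.1446 - 0.7975i)|111⟩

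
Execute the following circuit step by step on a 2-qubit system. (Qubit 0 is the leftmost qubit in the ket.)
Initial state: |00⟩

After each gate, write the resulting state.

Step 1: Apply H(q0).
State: 1/√2|00⟩ + 1/√2|10⟩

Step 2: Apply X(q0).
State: 1/√2|00⟩ + 1/√2|10⟩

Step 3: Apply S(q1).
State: 1/√2|00⟩ + 1/√2|10⟩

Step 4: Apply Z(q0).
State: 1/√2|00⟩ - 1/√2|10⟩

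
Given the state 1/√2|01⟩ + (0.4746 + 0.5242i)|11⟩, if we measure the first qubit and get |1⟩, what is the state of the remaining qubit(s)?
(0.6712 + 0.7413i)|1⟩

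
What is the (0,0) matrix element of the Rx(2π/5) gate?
0.809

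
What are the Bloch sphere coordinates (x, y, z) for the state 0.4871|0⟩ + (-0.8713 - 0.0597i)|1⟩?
(-0.8488, -0.05816, -0.5255)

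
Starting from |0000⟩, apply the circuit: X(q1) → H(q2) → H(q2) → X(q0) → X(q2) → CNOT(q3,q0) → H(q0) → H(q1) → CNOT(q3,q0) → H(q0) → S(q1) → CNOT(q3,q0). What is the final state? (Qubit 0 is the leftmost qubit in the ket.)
1/√2|1010⟩ - (1/√2)i|1110⟩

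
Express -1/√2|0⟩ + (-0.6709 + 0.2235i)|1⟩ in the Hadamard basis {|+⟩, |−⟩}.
(-0.9744 + 0.158i)|+⟩ + (-0.0256 - 0.158i)|−⟩

With |ψ⟩ = α|0⟩ + β|1⟩, the Hadamard-basis coefficients are ⟨+|ψ⟩ = (α + β)/√2 and ⟨−|ψ⟩ = (α − β)/√2.
Here α = -1/√2, β = (-0.6709 + 0.2235i): (α + β)/√2 = (-0.9744 + 0.158i), (α − β)/√2 = (-0.0256 - 0.158i).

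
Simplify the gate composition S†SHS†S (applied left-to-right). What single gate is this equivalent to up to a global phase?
H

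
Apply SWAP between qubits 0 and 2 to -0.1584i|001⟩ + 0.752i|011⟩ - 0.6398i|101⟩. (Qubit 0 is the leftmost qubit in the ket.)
-0.1584i|100⟩ - 0.6398i|101⟩ + 0.752i|110⟩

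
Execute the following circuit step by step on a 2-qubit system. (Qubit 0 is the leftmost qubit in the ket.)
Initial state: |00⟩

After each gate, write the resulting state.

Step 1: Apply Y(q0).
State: i|10⟩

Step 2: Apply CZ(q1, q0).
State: i|10⟩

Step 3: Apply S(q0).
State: -|10⟩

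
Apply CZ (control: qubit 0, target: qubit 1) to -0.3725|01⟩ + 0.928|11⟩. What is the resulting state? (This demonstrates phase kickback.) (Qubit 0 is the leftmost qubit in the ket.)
-0.3725|01⟩ - 0.928|11⟩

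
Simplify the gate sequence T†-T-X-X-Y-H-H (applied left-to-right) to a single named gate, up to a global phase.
Y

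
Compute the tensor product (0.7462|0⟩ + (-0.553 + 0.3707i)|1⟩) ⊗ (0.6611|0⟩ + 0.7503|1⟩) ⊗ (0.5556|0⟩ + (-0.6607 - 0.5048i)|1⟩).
0.2741|000⟩ + (-0.3259 - 0.249i)|001⟩ + 0.3111|010⟩ + (-0.3699 - 0.2826i)|011⟩ + (-0.2031 + 0.1362i)|100⟩ + (0.3653 + 0.02263i)|101⟩ + (-0.2305 + 0.1545i)|110⟩ + (0.4145 + 0.02568i)|111⟩

amp(|b₁b₂…⟩) = product of the factor amplitudes for bits b₁, b₂, …; only kets whose every factor amplitude is nonzero survive.
|000⟩: (0.7462)(0.6611)(0.5556) = 0.2741
|001⟩: (0.7462)(0.6611)(-0.6607 - 0.5048i) = (-0.3259 - 0.249i)
|010⟩: (0.7462)(0.7503)(0.5556) = 0.3111
|011⟩: (0.7462)(0.7503)(-0.6607 - 0.5048i) = (-0.3699 - 0.2826i)
|100⟩: (-0.553 + 0.3707i)(0.6611)(0.5556) = (-0.2031 + 0.1362i)
|101⟩: (-0.553 + 0.3707i)(0.6611)(-0.6607 - 0.5048i) = (0.3653 + 0.02263i)
|110⟩: (-0.553 + 0.3707i)(0.7503)(0.5556) = (-0.2305 + 0.1545i)
|111⟩: (-0.553 + 0.3707i)(0.7503)(-0.6607 - 0.5048i) = (0.4145 + 0.02568i)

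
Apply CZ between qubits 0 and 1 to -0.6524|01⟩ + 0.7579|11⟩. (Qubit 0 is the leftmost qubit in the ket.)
-0.6524|01⟩ - 0.7579|11⟩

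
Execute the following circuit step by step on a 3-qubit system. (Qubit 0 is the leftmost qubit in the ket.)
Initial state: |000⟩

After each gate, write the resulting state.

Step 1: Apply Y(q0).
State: i|100⟩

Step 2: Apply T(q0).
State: (-1/√2 + (1/√2)i)|100⟩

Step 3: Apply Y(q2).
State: (-1/√2 - (1/√2)i)|101⟩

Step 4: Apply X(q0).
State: (-1/√2 - (1/√2)i)|001⟩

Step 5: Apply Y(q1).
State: (1/√2 - (1/√2)i)|011⟩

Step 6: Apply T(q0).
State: (1/√2 - (1/√2)i)|011⟩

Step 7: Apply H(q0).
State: (1/2 - (1/2)i)|011⟩ + (1/2 - (1/2)i)|111⟩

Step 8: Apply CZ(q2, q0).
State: (1/2 - (1/2)i)|011⟩ + (-1/2 + (1/2)i)|111⟩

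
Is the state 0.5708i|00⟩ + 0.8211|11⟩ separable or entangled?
Entangled

Writing the state as a|00⟩ + b|01⟩ + c|10⟩ + d|11⟩, it is a product state iff ad − bc = 0.
Here (a, b, c, d) = (0.5708i, 0, 0, 0.8211): ad − bc = (0.5708i)(0.8211) − (0)(0) = 0.4687i ≠ 0, so the state is entangled.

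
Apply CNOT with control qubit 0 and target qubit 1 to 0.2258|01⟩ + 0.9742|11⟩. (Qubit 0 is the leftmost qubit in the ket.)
0.2258|01⟩ + 0.9742|10⟩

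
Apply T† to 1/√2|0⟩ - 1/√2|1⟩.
1/√2|0⟩ + (-1/2 + (1/2)i)|1⟩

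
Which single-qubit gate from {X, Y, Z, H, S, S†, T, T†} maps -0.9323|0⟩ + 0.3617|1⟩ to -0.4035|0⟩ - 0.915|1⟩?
H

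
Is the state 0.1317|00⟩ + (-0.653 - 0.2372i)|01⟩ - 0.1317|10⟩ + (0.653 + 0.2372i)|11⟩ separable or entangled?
Separable

Writing the state as a|00⟩ + b|01⟩ + c|10⟩ + d|11⟩, it is a product state iff ad − bc = 0.
Here (a, b, c, d) = (0.1317, (-0.653 - 0.2372i), -0.1317, (0.653 + 0.2372i)): ad − bc = (0.1317)(0.653 + 0.2372i) − (-0.653 - 0.2372i)(-0.1317) = 0, so the state is separable.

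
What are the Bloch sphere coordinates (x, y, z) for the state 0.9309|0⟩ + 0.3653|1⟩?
(0.6801, 0, 0.7331)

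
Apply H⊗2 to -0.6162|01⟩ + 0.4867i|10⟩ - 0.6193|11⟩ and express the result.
(-0.6178 + 0.2434i)|00⟩ + (0.6178 + 0.2434i)|01⟩ + (0.00155 - 0.2434i)|10⟩ + (-0.00155 - 0.2434i)|11⟩

H⊗2 gives amp(|y⟩) = (1/2) Σ_x (−1)^(x·y) amp(|x⟩), where x·y is the number of positions in which both x and y have a 1.
|00⟩: (-0.6162 + 0.4867i - 0.6193)/2 = (-0.6178 + 0.2434i)
|01⟩: (0.6162 + 0.4867i + 0.6193)/2 = (0.6178 + 0.2434i)
|10⟩: (-0.6162 - 0.4867i + 0.6193)/2 = (0.00155 - 0.2434i)
|11⟩: (0.6162 - 0.4867i - 0.6193)/2 = (-0.00155 - 0.2434i)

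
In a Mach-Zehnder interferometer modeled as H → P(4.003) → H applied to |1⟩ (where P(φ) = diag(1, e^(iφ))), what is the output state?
(0.8257 + 0.3794i)|0⟩ + (0.1743 - 0.3794i)|1⟩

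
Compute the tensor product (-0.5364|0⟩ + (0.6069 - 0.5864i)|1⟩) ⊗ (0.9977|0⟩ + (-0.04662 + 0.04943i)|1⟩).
-0.5352|00⟩ + (0.02501 - 0.02651i)|01⟩ + (0.6055 - 0.5851i)|10⟩ + (0.0006921 + 0.05734i)|11⟩

amp(|b₁b₂…⟩) = product of the factor amplitudes for bits b₁, b₂, …; only kets whose every factor amplitude is nonzero survive.
|00⟩: (-0.5364)(0.9977) = -0.5352
|01⟩: (-0.5364)(-0.04662 + 0.04943i) = (0.02501 - 0.02651i)
|10⟩: (0.6069 - 0.5864i)(0.9977) = (0.6055 - 0.5851i)
|11⟩: (0.6069 - 0.5864i)(-0.04662 + 0.04943i) = (0.0006921 + 0.05734i)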